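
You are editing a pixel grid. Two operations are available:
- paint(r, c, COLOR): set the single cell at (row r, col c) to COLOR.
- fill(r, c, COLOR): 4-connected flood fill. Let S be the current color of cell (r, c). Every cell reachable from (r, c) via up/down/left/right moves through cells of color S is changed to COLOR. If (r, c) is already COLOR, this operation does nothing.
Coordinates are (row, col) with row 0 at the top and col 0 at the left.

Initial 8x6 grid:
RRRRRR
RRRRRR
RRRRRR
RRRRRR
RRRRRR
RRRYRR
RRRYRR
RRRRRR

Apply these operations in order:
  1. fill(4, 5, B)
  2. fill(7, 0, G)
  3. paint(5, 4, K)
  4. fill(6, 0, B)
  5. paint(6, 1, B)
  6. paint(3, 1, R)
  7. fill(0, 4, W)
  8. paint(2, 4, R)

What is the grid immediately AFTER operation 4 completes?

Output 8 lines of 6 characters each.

After op 1 fill(4,5,B) [46 cells changed]:
BBBBBB
BBBBBB
BBBBBB
BBBBBB
BBBBBB
BBBYBB
BBBYBB
BBBBBB
After op 2 fill(7,0,G) [46 cells changed]:
GGGGGG
GGGGGG
GGGGGG
GGGGGG
GGGGGG
GGGYGG
GGGYGG
GGGGGG
After op 3 paint(5,4,K):
GGGGGG
GGGGGG
GGGGGG
GGGGGG
GGGGGG
GGGYKG
GGGYGG
GGGGGG
After op 4 fill(6,0,B) [45 cells changed]:
BBBBBB
BBBBBB
BBBBBB
BBBBBB
BBBBBB
BBBYKB
BBBYBB
BBBBBB

Answer: BBBBBB
BBBBBB
BBBBBB
BBBBBB
BBBBBB
BBBYKB
BBBYBB
BBBBBB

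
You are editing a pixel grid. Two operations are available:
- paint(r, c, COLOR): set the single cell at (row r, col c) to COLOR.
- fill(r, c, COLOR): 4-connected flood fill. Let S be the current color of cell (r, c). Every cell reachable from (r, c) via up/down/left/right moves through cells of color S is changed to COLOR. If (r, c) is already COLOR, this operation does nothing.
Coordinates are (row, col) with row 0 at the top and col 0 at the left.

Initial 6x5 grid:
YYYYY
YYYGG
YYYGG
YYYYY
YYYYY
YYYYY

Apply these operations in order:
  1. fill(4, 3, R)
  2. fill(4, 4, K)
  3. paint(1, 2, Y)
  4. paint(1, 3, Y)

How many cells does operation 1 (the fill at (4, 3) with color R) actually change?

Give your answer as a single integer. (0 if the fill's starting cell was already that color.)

After op 1 fill(4,3,R) [26 cells changed]:
RRRRR
RRRGG
RRRGG
RRRRR
RRRRR
RRRRR

Answer: 26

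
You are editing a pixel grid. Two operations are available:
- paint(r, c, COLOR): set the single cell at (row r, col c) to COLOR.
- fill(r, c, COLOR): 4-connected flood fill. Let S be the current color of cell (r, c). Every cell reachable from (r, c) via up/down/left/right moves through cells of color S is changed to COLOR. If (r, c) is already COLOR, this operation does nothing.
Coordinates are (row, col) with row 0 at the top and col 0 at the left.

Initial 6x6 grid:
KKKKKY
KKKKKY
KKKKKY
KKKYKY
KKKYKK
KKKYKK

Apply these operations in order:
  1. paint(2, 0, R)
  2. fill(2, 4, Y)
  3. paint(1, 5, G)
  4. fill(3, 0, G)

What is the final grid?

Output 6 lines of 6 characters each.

Answer: GGGGGG
GGGGGG
RGGGGG
GGGGGG
GGGGGG
GGGGGG

Derivation:
After op 1 paint(2,0,R):
KKKKKY
KKKKKY
RKKKKY
KKKYKY
KKKYKK
KKKYKK
After op 2 fill(2,4,Y) [28 cells changed]:
YYYYYY
YYYYYY
RYYYYY
YYYYYY
YYYYYY
YYYYYY
After op 3 paint(1,5,G):
YYYYYY
YYYYYG
RYYYYY
YYYYYY
YYYYYY
YYYYYY
After op 4 fill(3,0,G) [34 cells changed]:
GGGGGG
GGGGGG
RGGGGG
GGGGGG
GGGGGG
GGGGGG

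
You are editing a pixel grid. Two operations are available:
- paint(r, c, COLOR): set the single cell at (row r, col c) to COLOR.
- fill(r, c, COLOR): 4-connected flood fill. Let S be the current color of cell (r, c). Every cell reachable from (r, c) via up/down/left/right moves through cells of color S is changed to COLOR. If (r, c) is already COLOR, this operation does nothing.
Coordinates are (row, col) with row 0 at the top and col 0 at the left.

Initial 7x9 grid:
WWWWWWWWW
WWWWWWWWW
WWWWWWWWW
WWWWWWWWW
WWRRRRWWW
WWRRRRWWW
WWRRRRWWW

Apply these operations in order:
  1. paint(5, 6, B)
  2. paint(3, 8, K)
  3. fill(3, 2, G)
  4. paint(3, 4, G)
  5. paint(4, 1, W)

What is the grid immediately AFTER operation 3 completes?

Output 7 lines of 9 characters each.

After op 1 paint(5,6,B):
WWWWWWWWW
WWWWWWWWW
WWWWWWWWW
WWWWWWWWW
WWRRRRWWW
WWRRRRBWW
WWRRRRWWW
After op 2 paint(3,8,K):
WWWWWWWWW
WWWWWWWWW
WWWWWWWWW
WWWWWWWWK
WWRRRRWWW
WWRRRRBWW
WWRRRRWWW
After op 3 fill(3,2,G) [49 cells changed]:
GGGGGGGGG
GGGGGGGGG
GGGGGGGGG
GGGGGGGGK
GGRRRRGGG
GGRRRRBGG
GGRRRRGGG

Answer: GGGGGGGGG
GGGGGGGGG
GGGGGGGGG
GGGGGGGGK
GGRRRRGGG
GGRRRRBGG
GGRRRRGGG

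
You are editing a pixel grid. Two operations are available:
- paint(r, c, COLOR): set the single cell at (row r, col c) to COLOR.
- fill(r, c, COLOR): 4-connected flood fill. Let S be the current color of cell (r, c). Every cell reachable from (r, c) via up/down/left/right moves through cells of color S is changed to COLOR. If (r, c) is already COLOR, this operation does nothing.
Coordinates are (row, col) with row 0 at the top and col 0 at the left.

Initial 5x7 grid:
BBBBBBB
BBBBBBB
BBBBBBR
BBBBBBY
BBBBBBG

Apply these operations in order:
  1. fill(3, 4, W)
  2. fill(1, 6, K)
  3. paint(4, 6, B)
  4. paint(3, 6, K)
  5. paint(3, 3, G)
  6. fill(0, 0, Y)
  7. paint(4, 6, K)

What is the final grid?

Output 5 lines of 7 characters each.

After op 1 fill(3,4,W) [32 cells changed]:
WWWWWWW
WWWWWWW
WWWWWWR
WWWWWWY
WWWWWWG
After op 2 fill(1,6,K) [32 cells changed]:
KKKKKKK
KKKKKKK
KKKKKKR
KKKKKKY
KKKKKKG
After op 3 paint(4,6,B):
KKKKKKK
KKKKKKK
KKKKKKR
KKKKKKY
KKKKKKB
After op 4 paint(3,6,K):
KKKKKKK
KKKKKKK
KKKKKKR
KKKKKKK
KKKKKKB
After op 5 paint(3,3,G):
KKKKKKK
KKKKKKK
KKKKKKR
KKKGKKK
KKKKKKB
After op 6 fill(0,0,Y) [32 cells changed]:
YYYYYYY
YYYYYYY
YYYYYYR
YYYGYYY
YYYYYYB
After op 7 paint(4,6,K):
YYYYYYY
YYYYYYY
YYYYYYR
YYYGYYY
YYYYYYK

Answer: YYYYYYY
YYYYYYY
YYYYYYR
YYYGYYY
YYYYYYK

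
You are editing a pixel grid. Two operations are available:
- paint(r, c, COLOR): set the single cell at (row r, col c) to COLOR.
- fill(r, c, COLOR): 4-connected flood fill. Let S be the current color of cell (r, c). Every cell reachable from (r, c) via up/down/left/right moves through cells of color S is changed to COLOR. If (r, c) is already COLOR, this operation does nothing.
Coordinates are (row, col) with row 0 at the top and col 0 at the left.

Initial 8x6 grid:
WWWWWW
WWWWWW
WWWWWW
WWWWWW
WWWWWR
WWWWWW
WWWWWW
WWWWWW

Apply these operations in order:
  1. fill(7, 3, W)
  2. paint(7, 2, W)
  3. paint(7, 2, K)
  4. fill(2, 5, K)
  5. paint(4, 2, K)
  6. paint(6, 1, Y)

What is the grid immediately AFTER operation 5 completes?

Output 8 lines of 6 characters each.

Answer: KKKKKK
KKKKKK
KKKKKK
KKKKKK
KKKKKR
KKKKKK
KKKKKK
KKKKKK

Derivation:
After op 1 fill(7,3,W) [0 cells changed]:
WWWWWW
WWWWWW
WWWWWW
WWWWWW
WWWWWR
WWWWWW
WWWWWW
WWWWWW
After op 2 paint(7,2,W):
WWWWWW
WWWWWW
WWWWWW
WWWWWW
WWWWWR
WWWWWW
WWWWWW
WWWWWW
After op 3 paint(7,2,K):
WWWWWW
WWWWWW
WWWWWW
WWWWWW
WWWWWR
WWWWWW
WWWWWW
WWKWWW
After op 4 fill(2,5,K) [46 cells changed]:
KKKKKK
KKKKKK
KKKKKK
KKKKKK
KKKKKR
KKKKKK
KKKKKK
KKKKKK
After op 5 paint(4,2,K):
KKKKKK
KKKKKK
KKKKKK
KKKKKK
KKKKKR
KKKKKK
KKKKKK
KKKKKK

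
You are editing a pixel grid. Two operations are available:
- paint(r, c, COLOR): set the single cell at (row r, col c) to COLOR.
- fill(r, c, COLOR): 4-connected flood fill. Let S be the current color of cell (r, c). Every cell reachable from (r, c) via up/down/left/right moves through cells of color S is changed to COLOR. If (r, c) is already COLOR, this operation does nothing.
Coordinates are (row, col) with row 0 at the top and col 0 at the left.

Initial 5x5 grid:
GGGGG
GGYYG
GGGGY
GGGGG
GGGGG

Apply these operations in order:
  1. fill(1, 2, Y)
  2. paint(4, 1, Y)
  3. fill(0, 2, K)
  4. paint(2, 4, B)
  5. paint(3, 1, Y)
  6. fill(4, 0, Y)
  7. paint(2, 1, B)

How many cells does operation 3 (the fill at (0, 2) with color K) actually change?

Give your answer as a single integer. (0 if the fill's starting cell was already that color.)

After op 1 fill(1,2,Y) [0 cells changed]:
GGGGG
GGYYG
GGGGY
GGGGG
GGGGG
After op 2 paint(4,1,Y):
GGGGG
GGYYG
GGGGY
GGGGG
GYGGG
After op 3 fill(0,2,K) [21 cells changed]:
KKKKK
KKYYK
KKKKY
KKKKK
KYKKK

Answer: 21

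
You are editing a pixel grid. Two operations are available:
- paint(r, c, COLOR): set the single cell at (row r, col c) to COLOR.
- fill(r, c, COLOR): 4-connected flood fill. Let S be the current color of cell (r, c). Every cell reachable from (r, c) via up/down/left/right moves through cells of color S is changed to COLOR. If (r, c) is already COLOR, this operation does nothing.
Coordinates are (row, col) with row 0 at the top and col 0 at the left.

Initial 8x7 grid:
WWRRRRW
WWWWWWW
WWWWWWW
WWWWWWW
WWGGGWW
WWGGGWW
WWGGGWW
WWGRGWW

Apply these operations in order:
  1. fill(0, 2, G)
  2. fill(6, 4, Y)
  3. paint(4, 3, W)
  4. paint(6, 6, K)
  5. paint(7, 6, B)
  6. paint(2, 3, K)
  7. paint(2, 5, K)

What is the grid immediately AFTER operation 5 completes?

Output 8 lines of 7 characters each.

After op 1 fill(0,2,G) [4 cells changed]:
WWGGGGW
WWWWWWW
WWWWWWW
WWWWWWW
WWGGGWW
WWGGGWW
WWGGGWW
WWGRGWW
After op 2 fill(6,4,Y) [11 cells changed]:
WWGGGGW
WWWWWWW
WWWWWWW
WWWWWWW
WWYYYWW
WWYYYWW
WWYYYWW
WWYRYWW
After op 3 paint(4,3,W):
WWGGGGW
WWWWWWW
WWWWWWW
WWWWWWW
WWYWYWW
WWYYYWW
WWYYYWW
WWYRYWW
After op 4 paint(6,6,K):
WWGGGGW
WWWWWWW
WWWWWWW
WWWWWWW
WWYWYWW
WWYYYWW
WWYYYWK
WWYRYWW
After op 5 paint(7,6,B):
WWGGGGW
WWWWWWW
WWWWWWW
WWWWWWW
WWYWYWW
WWYYYWW
WWYYYWK
WWYRYWB

Answer: WWGGGGW
WWWWWWW
WWWWWWW
WWWWWWW
WWYWYWW
WWYYYWW
WWYYYWK
WWYRYWB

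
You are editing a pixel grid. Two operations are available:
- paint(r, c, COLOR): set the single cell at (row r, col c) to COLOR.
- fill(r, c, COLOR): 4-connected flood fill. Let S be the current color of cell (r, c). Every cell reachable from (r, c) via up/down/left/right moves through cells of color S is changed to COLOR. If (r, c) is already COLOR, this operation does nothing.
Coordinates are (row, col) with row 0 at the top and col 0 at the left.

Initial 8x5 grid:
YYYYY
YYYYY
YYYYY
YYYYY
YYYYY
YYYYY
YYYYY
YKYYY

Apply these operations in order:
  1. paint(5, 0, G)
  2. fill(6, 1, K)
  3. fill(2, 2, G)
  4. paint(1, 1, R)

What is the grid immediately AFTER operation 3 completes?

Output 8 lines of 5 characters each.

After op 1 paint(5,0,G):
YYYYY
YYYYY
YYYYY
YYYYY
YYYYY
GYYYY
YYYYY
YKYYY
After op 2 fill(6,1,K) [38 cells changed]:
KKKKK
KKKKK
KKKKK
KKKKK
KKKKK
GKKKK
KKKKK
KKKKK
After op 3 fill(2,2,G) [39 cells changed]:
GGGGG
GGGGG
GGGGG
GGGGG
GGGGG
GGGGG
GGGGG
GGGGG

Answer: GGGGG
GGGGG
GGGGG
GGGGG
GGGGG
GGGGG
GGGGG
GGGGG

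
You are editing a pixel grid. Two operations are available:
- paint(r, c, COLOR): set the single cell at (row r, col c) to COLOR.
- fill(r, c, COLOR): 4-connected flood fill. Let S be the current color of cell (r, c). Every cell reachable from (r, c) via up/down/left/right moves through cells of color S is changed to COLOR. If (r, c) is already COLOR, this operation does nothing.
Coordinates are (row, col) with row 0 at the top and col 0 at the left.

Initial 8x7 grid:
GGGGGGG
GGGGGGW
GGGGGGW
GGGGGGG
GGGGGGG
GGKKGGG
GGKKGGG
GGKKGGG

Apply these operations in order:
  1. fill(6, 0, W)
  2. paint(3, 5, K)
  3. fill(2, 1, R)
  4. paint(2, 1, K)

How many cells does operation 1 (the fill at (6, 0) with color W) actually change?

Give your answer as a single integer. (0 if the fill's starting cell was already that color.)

After op 1 fill(6,0,W) [48 cells changed]:
WWWWWWW
WWWWWWW
WWWWWWW
WWWWWWW
WWWWWWW
WWKKWWW
WWKKWWW
WWKKWWW

Answer: 48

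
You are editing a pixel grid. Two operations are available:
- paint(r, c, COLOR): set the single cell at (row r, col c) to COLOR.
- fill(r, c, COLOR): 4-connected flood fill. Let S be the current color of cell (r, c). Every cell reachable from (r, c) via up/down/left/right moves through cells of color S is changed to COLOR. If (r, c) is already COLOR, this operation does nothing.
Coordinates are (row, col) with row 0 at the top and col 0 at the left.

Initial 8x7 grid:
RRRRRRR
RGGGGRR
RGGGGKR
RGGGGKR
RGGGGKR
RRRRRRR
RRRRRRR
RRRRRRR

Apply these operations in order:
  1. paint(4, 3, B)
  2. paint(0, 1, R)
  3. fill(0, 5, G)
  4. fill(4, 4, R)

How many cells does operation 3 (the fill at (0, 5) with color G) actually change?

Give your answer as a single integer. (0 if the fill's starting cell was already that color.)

Answer: 37

Derivation:
After op 1 paint(4,3,B):
RRRRRRR
RGGGGRR
RGGGGKR
RGGGGKR
RGGBGKR
RRRRRRR
RRRRRRR
RRRRRRR
After op 2 paint(0,1,R):
RRRRRRR
RGGGGRR
RGGGGKR
RGGGGKR
RGGBGKR
RRRRRRR
RRRRRRR
RRRRRRR
After op 3 fill(0,5,G) [37 cells changed]:
GGGGGGG
GGGGGGG
GGGGGKG
GGGGGKG
GGGBGKG
GGGGGGG
GGGGGGG
GGGGGGG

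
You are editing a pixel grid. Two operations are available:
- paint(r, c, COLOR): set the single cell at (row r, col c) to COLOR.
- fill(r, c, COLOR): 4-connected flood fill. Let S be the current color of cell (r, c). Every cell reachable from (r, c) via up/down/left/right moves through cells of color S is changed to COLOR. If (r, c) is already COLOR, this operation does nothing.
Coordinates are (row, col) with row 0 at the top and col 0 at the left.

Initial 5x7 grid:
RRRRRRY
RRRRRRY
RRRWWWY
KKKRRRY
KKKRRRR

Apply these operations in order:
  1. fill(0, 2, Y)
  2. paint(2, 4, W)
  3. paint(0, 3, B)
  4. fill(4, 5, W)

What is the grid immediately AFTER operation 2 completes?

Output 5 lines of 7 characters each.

After op 1 fill(0,2,Y) [15 cells changed]:
YYYYYYY
YYYYYYY
YYYWWWY
KKKRRRY
KKKRRRR
After op 2 paint(2,4,W):
YYYYYYY
YYYYYYY
YYYWWWY
KKKRRRY
KKKRRRR

Answer: YYYYYYY
YYYYYYY
YYYWWWY
KKKRRRY
KKKRRRR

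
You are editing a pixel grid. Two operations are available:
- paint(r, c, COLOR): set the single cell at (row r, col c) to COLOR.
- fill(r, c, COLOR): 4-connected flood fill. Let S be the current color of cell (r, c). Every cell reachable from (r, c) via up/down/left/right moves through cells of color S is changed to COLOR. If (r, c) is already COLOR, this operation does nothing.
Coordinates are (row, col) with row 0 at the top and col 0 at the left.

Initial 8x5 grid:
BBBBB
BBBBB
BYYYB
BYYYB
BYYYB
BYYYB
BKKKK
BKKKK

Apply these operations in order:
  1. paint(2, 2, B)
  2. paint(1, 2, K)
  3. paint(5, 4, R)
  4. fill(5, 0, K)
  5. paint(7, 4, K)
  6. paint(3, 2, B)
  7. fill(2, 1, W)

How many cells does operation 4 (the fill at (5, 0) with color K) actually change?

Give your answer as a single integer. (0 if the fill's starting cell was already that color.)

After op 1 paint(2,2,B):
BBBBB
BBBBB
BYBYB
BYYYB
BYYYB
BYYYB
BKKKK
BKKKK
After op 2 paint(1,2,K):
BBBBB
BBKBB
BYBYB
BYYYB
BYYYB
BYYYB
BKKKK
BKKKK
After op 3 paint(5,4,R):
BBBBB
BBKBB
BYBYB
BYYYB
BYYYB
BYYYR
BKKKK
BKKKK
After op 4 fill(5,0,K) [18 cells changed]:
KKKKK
KKKKK
KYBYK
KYYYK
KYYYK
KYYYR
KKKKK
KKKKK

Answer: 18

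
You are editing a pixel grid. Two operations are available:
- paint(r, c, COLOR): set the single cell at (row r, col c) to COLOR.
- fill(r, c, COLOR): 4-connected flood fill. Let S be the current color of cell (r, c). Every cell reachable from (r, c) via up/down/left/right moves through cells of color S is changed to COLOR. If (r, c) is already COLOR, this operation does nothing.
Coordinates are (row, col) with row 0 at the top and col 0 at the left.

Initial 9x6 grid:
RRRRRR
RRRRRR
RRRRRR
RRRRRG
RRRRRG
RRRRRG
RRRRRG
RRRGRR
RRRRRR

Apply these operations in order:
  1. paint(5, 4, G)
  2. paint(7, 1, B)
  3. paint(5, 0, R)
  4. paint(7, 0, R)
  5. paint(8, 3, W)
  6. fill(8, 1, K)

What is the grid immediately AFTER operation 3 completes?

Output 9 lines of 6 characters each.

After op 1 paint(5,4,G):
RRRRRR
RRRRRR
RRRRRR
RRRRRG
RRRRRG
RRRRGG
RRRRRG
RRRGRR
RRRRRR
After op 2 paint(7,1,B):
RRRRRR
RRRRRR
RRRRRR
RRRRRG
RRRRRG
RRRRGG
RRRRRG
RBRGRR
RRRRRR
After op 3 paint(5,0,R):
RRRRRR
RRRRRR
RRRRRR
RRRRRG
RRRRRG
RRRRGG
RRRRRG
RBRGRR
RRRRRR

Answer: RRRRRR
RRRRRR
RRRRRR
RRRRRG
RRRRRG
RRRRGG
RRRRRG
RBRGRR
RRRRRR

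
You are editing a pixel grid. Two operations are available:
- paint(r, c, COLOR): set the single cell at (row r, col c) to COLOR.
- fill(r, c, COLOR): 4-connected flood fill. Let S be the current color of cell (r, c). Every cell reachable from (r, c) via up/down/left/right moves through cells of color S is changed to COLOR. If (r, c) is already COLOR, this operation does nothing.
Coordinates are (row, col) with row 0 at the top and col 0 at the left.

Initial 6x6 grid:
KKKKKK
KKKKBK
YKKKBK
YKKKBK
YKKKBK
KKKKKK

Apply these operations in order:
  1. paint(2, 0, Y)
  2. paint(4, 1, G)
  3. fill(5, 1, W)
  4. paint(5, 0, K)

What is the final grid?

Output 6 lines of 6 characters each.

Answer: WWWWWW
WWWWBW
YWWWBW
YWWWBW
YGWWBW
KWWWWW

Derivation:
After op 1 paint(2,0,Y):
KKKKKK
KKKKBK
YKKKBK
YKKKBK
YKKKBK
KKKKKK
After op 2 paint(4,1,G):
KKKKKK
KKKKBK
YKKKBK
YKKKBK
YGKKBK
KKKKKK
After op 3 fill(5,1,W) [28 cells changed]:
WWWWWW
WWWWBW
YWWWBW
YWWWBW
YGWWBW
WWWWWW
After op 4 paint(5,0,K):
WWWWWW
WWWWBW
YWWWBW
YWWWBW
YGWWBW
KWWWWW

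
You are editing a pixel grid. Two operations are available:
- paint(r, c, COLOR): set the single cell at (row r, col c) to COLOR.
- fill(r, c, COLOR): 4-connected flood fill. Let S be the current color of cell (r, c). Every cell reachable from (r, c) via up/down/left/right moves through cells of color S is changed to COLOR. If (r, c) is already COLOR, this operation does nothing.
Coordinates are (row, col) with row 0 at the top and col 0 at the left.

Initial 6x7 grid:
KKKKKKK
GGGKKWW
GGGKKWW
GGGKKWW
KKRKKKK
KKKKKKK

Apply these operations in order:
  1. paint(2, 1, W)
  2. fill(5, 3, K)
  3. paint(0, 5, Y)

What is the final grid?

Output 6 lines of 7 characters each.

After op 1 paint(2,1,W):
KKKKKKK
GGGKKWW
GWGKKWW
GGGKKWW
KKRKKKK
KKKKKKK
After op 2 fill(5,3,K) [0 cells changed]:
KKKKKKK
GGGKKWW
GWGKKWW
GGGKKWW
KKRKKKK
KKKKKKK
After op 3 paint(0,5,Y):
KKKKKYK
GGGKKWW
GWGKKWW
GGGKKWW
KKRKKKK
KKKKKKK

Answer: KKKKKYK
GGGKKWW
GWGKKWW
GGGKKWW
KKRKKKK
KKKKKKK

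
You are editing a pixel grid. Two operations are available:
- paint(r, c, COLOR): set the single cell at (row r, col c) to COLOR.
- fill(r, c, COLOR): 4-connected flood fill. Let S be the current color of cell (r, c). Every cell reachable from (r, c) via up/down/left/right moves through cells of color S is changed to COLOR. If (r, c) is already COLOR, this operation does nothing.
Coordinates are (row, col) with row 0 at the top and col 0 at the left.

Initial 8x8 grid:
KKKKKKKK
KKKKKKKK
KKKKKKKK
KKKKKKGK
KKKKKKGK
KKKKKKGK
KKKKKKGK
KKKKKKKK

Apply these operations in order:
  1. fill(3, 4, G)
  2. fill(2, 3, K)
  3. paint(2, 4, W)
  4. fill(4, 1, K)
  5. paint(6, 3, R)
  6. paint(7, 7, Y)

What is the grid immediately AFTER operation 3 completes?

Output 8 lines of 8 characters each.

Answer: KKKKKKKK
KKKKKKKK
KKKKWKKK
KKKKKKKK
KKKKKKKK
KKKKKKKK
KKKKKKKK
KKKKKKKK

Derivation:
After op 1 fill(3,4,G) [60 cells changed]:
GGGGGGGG
GGGGGGGG
GGGGGGGG
GGGGGGGG
GGGGGGGG
GGGGGGGG
GGGGGGGG
GGGGGGGG
After op 2 fill(2,3,K) [64 cells changed]:
KKKKKKKK
KKKKKKKK
KKKKKKKK
KKKKKKKK
KKKKKKKK
KKKKKKKK
KKKKKKKK
KKKKKKKK
After op 3 paint(2,4,W):
KKKKKKKK
KKKKKKKK
KKKKWKKK
KKKKKKKK
KKKKKKKK
KKKKKKKK
KKKKKKKK
KKKKKKKK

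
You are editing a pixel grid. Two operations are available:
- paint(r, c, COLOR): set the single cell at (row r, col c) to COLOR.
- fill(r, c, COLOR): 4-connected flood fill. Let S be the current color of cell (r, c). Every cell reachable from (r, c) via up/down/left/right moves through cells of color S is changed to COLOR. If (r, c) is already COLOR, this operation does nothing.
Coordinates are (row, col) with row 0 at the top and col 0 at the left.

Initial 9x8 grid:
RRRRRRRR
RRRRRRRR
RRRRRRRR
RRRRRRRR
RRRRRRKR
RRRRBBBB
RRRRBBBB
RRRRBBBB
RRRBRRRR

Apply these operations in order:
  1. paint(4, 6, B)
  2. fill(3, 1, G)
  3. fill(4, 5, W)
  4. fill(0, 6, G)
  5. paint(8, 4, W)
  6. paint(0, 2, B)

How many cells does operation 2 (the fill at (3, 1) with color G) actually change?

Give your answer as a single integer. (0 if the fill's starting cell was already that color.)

After op 1 paint(4,6,B):
RRRRRRRR
RRRRRRRR
RRRRRRRR
RRRRRRRR
RRRRRRBR
RRRRBBBB
RRRRBBBB
RRRRBBBB
RRRBRRRR
After op 2 fill(3,1,G) [54 cells changed]:
GGGGGGGG
GGGGGGGG
GGGGGGGG
GGGGGGGG
GGGGGGBG
GGGGBBBB
GGGGBBBB
GGGGBBBB
GGGBRRRR

Answer: 54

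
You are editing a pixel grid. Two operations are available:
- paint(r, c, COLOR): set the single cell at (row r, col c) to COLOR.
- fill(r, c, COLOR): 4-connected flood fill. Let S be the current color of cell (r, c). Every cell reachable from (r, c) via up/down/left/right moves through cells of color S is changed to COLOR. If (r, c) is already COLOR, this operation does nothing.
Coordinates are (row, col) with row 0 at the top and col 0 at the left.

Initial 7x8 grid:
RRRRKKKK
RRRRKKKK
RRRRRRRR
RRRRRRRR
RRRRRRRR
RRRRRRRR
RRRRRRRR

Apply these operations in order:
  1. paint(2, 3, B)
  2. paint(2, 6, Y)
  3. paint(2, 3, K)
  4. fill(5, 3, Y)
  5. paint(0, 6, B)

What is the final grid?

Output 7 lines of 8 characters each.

Answer: YYYYKKBK
YYYYKKKK
YYYKYYYY
YYYYYYYY
YYYYYYYY
YYYYYYYY
YYYYYYYY

Derivation:
After op 1 paint(2,3,B):
RRRRKKKK
RRRRKKKK
RRRBRRRR
RRRRRRRR
RRRRRRRR
RRRRRRRR
RRRRRRRR
After op 2 paint(2,6,Y):
RRRRKKKK
RRRRKKKK
RRRBRRYR
RRRRRRRR
RRRRRRRR
RRRRRRRR
RRRRRRRR
After op 3 paint(2,3,K):
RRRRKKKK
RRRRKKKK
RRRKRRYR
RRRRRRRR
RRRRRRRR
RRRRRRRR
RRRRRRRR
After op 4 fill(5,3,Y) [46 cells changed]:
YYYYKKKK
YYYYKKKK
YYYKYYYY
YYYYYYYY
YYYYYYYY
YYYYYYYY
YYYYYYYY
After op 5 paint(0,6,B):
YYYYKKBK
YYYYKKKK
YYYKYYYY
YYYYYYYY
YYYYYYYY
YYYYYYYY
YYYYYYYY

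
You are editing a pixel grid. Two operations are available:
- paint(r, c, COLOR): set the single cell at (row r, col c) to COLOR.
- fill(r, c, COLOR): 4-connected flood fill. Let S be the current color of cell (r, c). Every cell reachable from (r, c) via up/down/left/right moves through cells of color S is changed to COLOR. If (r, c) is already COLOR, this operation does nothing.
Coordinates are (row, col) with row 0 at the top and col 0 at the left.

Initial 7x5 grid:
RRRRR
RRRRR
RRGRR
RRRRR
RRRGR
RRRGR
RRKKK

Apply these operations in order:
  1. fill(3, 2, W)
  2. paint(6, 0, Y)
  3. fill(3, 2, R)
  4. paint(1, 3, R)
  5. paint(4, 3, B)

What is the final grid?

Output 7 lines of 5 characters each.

After op 1 fill(3,2,W) [29 cells changed]:
WWWWW
WWWWW
WWGWW
WWWWW
WWWGW
WWWGW
WWKKK
After op 2 paint(6,0,Y):
WWWWW
WWWWW
WWGWW
WWWWW
WWWGW
WWWGW
YWKKK
After op 3 fill(3,2,R) [28 cells changed]:
RRRRR
RRRRR
RRGRR
RRRRR
RRRGR
RRRGR
YRKKK
After op 4 paint(1,3,R):
RRRRR
RRRRR
RRGRR
RRRRR
RRRGR
RRRGR
YRKKK
After op 5 paint(4,3,B):
RRRRR
RRRRR
RRGRR
RRRRR
RRRBR
RRRGR
YRKKK

Answer: RRRRR
RRRRR
RRGRR
RRRRR
RRRBR
RRRGR
YRKKK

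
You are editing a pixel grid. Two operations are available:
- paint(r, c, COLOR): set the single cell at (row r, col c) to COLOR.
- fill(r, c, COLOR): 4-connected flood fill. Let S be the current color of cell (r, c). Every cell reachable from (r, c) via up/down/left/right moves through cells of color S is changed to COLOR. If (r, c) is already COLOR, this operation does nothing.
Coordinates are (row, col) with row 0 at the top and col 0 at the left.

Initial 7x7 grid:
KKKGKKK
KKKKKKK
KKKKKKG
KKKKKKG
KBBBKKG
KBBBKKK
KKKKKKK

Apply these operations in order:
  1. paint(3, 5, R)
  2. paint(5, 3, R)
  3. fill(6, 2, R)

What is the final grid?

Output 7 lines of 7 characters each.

Answer: RRRGRRR
RRRRRRR
RRRRRRG
RRRRRRG
RBBBRRG
RBBRRRR
RRRRRRR

Derivation:
After op 1 paint(3,5,R):
KKKGKKK
KKKKKKK
KKKKKKG
KKKKKRG
KBBBKKG
KBBBKKK
KKKKKKK
After op 2 paint(5,3,R):
KKKGKKK
KKKKKKK
KKKKKKG
KKKKKRG
KBBBKKG
KBBRKKK
KKKKKKK
After op 3 fill(6,2,R) [38 cells changed]:
RRRGRRR
RRRRRRR
RRRRRRG
RRRRRRG
RBBBRRG
RBBRRRR
RRRRRRR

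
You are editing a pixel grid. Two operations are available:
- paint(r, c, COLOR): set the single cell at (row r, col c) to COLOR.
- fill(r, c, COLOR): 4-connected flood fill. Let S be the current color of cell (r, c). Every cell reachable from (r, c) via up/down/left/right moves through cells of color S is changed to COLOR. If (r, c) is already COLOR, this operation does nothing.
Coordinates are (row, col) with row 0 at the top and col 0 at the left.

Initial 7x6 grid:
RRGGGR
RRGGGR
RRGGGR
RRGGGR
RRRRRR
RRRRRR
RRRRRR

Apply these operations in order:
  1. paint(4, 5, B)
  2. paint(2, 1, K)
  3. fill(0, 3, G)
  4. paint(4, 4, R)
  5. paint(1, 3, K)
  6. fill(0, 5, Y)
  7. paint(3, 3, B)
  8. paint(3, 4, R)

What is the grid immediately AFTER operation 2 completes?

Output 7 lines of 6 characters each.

After op 1 paint(4,5,B):
RRGGGR
RRGGGR
RRGGGR
RRGGGR
RRRRRB
RRRRRR
RRRRRR
After op 2 paint(2,1,K):
RRGGGR
RRGGGR
RKGGGR
RRGGGR
RRRRRB
RRRRRR
RRRRRR

Answer: RRGGGR
RRGGGR
RKGGGR
RRGGGR
RRRRRB
RRRRRR
RRRRRR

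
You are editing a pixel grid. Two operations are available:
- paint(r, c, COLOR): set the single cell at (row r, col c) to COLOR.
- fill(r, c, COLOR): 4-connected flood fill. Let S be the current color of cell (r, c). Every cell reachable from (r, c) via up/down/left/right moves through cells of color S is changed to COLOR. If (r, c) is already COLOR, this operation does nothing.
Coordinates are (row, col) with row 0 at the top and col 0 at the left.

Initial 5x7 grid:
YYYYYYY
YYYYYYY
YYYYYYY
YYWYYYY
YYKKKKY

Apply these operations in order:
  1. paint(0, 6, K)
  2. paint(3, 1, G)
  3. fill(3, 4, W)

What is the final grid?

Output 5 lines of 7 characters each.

After op 1 paint(0,6,K):
YYYYYYK
YYYYYYY
YYYYYYY
YYWYYYY
YYKKKKY
After op 2 paint(3,1,G):
YYYYYYK
YYYYYYY
YYYYYYY
YGWYYYY
YYKKKKY
After op 3 fill(3,4,W) [28 cells changed]:
WWWWWWK
WWWWWWW
WWWWWWW
WGWWWWW
WWKKKKW

Answer: WWWWWWK
WWWWWWW
WWWWWWW
WGWWWWW
WWKKKKW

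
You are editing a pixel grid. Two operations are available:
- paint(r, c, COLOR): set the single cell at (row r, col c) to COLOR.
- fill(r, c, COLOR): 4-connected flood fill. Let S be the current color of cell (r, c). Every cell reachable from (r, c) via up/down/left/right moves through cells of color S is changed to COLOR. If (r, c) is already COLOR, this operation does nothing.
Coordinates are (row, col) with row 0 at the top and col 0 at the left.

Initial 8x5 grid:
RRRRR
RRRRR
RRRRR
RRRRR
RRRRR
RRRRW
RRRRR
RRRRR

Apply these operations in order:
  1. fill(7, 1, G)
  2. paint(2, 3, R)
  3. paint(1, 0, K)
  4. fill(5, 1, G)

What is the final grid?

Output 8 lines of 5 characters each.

Answer: GGGGG
KGGGG
GGGRG
GGGGG
GGGGG
GGGGW
GGGGG
GGGGG

Derivation:
After op 1 fill(7,1,G) [39 cells changed]:
GGGGG
GGGGG
GGGGG
GGGGG
GGGGG
GGGGW
GGGGG
GGGGG
After op 2 paint(2,3,R):
GGGGG
GGGGG
GGGRG
GGGGG
GGGGG
GGGGW
GGGGG
GGGGG
After op 3 paint(1,0,K):
GGGGG
KGGGG
GGGRG
GGGGG
GGGGG
GGGGW
GGGGG
GGGGG
After op 4 fill(5,1,G) [0 cells changed]:
GGGGG
KGGGG
GGGRG
GGGGG
GGGGG
GGGGW
GGGGG
GGGGG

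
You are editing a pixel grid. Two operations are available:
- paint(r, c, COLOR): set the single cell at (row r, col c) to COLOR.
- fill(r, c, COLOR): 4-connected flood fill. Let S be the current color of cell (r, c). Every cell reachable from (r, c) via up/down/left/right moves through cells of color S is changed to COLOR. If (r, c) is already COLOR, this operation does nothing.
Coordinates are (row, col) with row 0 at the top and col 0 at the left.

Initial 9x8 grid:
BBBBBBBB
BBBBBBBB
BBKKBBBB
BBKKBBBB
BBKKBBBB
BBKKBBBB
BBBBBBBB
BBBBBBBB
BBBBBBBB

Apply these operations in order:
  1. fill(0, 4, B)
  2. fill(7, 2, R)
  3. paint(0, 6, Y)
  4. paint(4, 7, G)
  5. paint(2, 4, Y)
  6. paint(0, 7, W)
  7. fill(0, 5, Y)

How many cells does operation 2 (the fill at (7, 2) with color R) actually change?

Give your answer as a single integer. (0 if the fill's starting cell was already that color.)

After op 1 fill(0,4,B) [0 cells changed]:
BBBBBBBB
BBBBBBBB
BBKKBBBB
BBKKBBBB
BBKKBBBB
BBKKBBBB
BBBBBBBB
BBBBBBBB
BBBBBBBB
After op 2 fill(7,2,R) [64 cells changed]:
RRRRRRRR
RRRRRRRR
RRKKRRRR
RRKKRRRR
RRKKRRRR
RRKKRRRR
RRRRRRRR
RRRRRRRR
RRRRRRRR

Answer: 64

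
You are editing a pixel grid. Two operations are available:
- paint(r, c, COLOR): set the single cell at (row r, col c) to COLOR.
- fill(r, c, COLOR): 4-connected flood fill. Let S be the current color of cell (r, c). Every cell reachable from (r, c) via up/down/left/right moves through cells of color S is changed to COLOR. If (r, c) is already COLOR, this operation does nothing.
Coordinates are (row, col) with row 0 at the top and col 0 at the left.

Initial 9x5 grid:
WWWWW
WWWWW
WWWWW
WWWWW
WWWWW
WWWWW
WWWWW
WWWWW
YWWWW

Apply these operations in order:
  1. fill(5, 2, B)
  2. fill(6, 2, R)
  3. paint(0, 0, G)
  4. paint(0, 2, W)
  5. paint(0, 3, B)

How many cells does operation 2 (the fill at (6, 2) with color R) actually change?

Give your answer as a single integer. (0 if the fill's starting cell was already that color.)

After op 1 fill(5,2,B) [44 cells changed]:
BBBBB
BBBBB
BBBBB
BBBBB
BBBBB
BBBBB
BBBBB
BBBBB
YBBBB
After op 2 fill(6,2,R) [44 cells changed]:
RRRRR
RRRRR
RRRRR
RRRRR
RRRRR
RRRRR
RRRRR
RRRRR
YRRRR

Answer: 44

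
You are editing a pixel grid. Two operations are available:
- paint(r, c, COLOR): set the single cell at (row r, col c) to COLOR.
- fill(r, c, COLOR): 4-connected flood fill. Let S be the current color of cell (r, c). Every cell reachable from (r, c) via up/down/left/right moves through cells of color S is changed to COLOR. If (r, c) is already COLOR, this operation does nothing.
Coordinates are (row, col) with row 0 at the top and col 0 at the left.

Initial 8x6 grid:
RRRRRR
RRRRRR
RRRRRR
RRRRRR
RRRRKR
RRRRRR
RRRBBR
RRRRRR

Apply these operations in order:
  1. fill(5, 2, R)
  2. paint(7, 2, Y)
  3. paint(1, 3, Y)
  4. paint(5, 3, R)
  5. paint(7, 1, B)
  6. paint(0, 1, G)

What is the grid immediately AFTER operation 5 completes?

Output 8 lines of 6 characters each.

Answer: RRRRRR
RRRYRR
RRRRRR
RRRRRR
RRRRKR
RRRRRR
RRRBBR
RBYRRR

Derivation:
After op 1 fill(5,2,R) [0 cells changed]:
RRRRRR
RRRRRR
RRRRRR
RRRRRR
RRRRKR
RRRRRR
RRRBBR
RRRRRR
After op 2 paint(7,2,Y):
RRRRRR
RRRRRR
RRRRRR
RRRRRR
RRRRKR
RRRRRR
RRRBBR
RRYRRR
After op 3 paint(1,3,Y):
RRRRRR
RRRYRR
RRRRRR
RRRRRR
RRRRKR
RRRRRR
RRRBBR
RRYRRR
After op 4 paint(5,3,R):
RRRRRR
RRRYRR
RRRRRR
RRRRRR
RRRRKR
RRRRRR
RRRBBR
RRYRRR
After op 5 paint(7,1,B):
RRRRRR
RRRYRR
RRRRRR
RRRRRR
RRRRKR
RRRRRR
RRRBBR
RBYRRR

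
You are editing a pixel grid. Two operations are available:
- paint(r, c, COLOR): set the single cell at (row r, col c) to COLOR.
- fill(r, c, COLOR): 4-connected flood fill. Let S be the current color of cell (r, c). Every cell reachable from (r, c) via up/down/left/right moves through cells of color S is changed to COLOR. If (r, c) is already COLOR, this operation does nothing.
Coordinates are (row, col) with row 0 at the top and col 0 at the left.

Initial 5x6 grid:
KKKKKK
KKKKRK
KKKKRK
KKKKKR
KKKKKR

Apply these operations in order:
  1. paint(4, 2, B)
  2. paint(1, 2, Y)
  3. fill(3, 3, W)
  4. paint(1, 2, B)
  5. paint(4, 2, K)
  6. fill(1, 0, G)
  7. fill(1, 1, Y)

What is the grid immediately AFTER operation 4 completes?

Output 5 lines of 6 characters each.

Answer: WWWWWW
WWBWRW
WWWWRW
WWWWWR
WWBWWR

Derivation:
After op 1 paint(4,2,B):
KKKKKK
KKKKRK
KKKKRK
KKKKKR
KKBKKR
After op 2 paint(1,2,Y):
KKKKKK
KKYKRK
KKKKRK
KKKKKR
KKBKKR
After op 3 fill(3,3,W) [24 cells changed]:
WWWWWW
WWYWRW
WWWWRW
WWWWWR
WWBWWR
After op 4 paint(1,2,B):
WWWWWW
WWBWRW
WWWWRW
WWWWWR
WWBWWR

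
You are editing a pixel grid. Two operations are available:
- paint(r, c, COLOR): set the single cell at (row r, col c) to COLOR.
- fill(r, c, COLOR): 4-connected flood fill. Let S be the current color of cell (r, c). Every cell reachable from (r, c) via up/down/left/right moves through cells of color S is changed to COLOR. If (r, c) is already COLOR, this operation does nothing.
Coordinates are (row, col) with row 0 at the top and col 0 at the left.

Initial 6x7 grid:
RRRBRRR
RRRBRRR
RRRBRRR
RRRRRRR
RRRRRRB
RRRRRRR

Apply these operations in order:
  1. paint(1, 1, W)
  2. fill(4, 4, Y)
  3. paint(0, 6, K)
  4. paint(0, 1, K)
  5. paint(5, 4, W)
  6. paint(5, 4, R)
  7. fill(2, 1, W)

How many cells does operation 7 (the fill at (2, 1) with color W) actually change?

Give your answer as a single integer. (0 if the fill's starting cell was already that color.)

Answer: 34

Derivation:
After op 1 paint(1,1,W):
RRRBRRR
RWRBRRR
RRRBRRR
RRRRRRR
RRRRRRB
RRRRRRR
After op 2 fill(4,4,Y) [37 cells changed]:
YYYBYYY
YWYBYYY
YYYBYYY
YYYYYYY
YYYYYYB
YYYYYYY
After op 3 paint(0,6,K):
YYYBYYK
YWYBYYY
YYYBYYY
YYYYYYY
YYYYYYB
YYYYYYY
After op 4 paint(0,1,K):
YKYBYYK
YWYBYYY
YYYBYYY
YYYYYYY
YYYYYYB
YYYYYYY
After op 5 paint(5,4,W):
YKYBYYK
YWYBYYY
YYYBYYY
YYYYYYY
YYYYYYB
YYYYWYY
After op 6 paint(5,4,R):
YKYBYYK
YWYBYYY
YYYBYYY
YYYYYYY
YYYYYYB
YYYYRYY
After op 7 fill(2,1,W) [34 cells changed]:
WKWBWWK
WWWBWWW
WWWBWWW
WWWWWWW
WWWWWWB
WWWWRWW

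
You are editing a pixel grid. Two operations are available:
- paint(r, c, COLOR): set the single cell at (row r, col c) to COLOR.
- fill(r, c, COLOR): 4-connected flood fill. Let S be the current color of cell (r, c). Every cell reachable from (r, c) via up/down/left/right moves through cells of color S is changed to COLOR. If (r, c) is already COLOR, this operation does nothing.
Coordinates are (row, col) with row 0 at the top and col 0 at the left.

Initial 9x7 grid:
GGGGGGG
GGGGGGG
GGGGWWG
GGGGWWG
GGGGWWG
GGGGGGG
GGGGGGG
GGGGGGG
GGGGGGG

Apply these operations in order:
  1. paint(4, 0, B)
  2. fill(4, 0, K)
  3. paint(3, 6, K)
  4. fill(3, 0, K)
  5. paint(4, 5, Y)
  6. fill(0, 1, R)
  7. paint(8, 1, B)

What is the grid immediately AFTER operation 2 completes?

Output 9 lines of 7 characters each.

After op 1 paint(4,0,B):
GGGGGGG
GGGGGGG
GGGGWWG
GGGGWWG
BGGGWWG
GGGGGGG
GGGGGGG
GGGGGGG
GGGGGGG
After op 2 fill(4,0,K) [1 cells changed]:
GGGGGGG
GGGGGGG
GGGGWWG
GGGGWWG
KGGGWWG
GGGGGGG
GGGGGGG
GGGGGGG
GGGGGGG

Answer: GGGGGGG
GGGGGGG
GGGGWWG
GGGGWWG
KGGGWWG
GGGGGGG
GGGGGGG
GGGGGGG
GGGGGGG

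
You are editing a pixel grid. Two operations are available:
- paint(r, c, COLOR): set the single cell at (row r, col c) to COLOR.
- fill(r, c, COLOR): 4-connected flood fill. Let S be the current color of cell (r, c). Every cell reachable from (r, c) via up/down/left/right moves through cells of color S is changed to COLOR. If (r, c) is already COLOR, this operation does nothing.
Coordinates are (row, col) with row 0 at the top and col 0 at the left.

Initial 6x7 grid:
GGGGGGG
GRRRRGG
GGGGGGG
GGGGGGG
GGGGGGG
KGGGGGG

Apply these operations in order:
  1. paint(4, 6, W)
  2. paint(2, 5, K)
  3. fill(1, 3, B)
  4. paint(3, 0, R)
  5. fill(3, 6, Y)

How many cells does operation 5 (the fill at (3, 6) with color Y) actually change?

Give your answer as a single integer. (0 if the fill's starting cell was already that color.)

After op 1 paint(4,6,W):
GGGGGGG
GRRRRGG
GGGGGGG
GGGGGGG
GGGGGGW
KGGGGGG
After op 2 paint(2,5,K):
GGGGGGG
GRRRRGG
GGGGGKG
GGGGGGG
GGGGGGW
KGGGGGG
After op 3 fill(1,3,B) [4 cells changed]:
GGGGGGG
GBBBBGG
GGGGGKG
GGGGGGG
GGGGGGW
KGGGGGG
After op 4 paint(3,0,R):
GGGGGGG
GBBBBGG
GGGGGKG
RGGGGGG
GGGGGGW
KGGGGGG
After op 5 fill(3,6,Y) [34 cells changed]:
YYYYYYY
YBBBBYY
YYYYYKY
RYYYYYY
YYYYYYW
KYYYYYY

Answer: 34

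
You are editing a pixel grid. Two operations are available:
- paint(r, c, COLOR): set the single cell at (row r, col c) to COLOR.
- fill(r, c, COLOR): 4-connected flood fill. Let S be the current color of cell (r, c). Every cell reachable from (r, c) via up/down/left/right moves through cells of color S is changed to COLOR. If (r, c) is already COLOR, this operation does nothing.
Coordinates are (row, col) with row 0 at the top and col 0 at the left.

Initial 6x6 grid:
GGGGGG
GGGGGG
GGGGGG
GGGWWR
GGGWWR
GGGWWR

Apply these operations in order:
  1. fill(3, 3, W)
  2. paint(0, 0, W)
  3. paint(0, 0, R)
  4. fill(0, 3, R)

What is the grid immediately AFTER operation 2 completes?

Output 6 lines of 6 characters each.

After op 1 fill(3,3,W) [0 cells changed]:
GGGGGG
GGGGGG
GGGGGG
GGGWWR
GGGWWR
GGGWWR
After op 2 paint(0,0,W):
WGGGGG
GGGGGG
GGGGGG
GGGWWR
GGGWWR
GGGWWR

Answer: WGGGGG
GGGGGG
GGGGGG
GGGWWR
GGGWWR
GGGWWR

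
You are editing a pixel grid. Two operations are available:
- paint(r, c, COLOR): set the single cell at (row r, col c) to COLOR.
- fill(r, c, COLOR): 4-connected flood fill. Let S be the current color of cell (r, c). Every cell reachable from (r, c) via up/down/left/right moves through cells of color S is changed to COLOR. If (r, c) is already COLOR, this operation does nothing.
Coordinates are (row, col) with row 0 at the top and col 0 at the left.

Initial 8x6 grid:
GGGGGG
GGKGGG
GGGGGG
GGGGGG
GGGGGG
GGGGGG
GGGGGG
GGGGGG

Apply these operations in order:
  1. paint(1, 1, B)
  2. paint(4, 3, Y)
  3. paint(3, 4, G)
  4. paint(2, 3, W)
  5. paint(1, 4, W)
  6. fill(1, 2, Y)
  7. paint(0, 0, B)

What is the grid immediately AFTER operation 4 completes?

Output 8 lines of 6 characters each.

Answer: GGGGGG
GBKGGG
GGGWGG
GGGGGG
GGGYGG
GGGGGG
GGGGGG
GGGGGG

Derivation:
After op 1 paint(1,1,B):
GGGGGG
GBKGGG
GGGGGG
GGGGGG
GGGGGG
GGGGGG
GGGGGG
GGGGGG
After op 2 paint(4,3,Y):
GGGGGG
GBKGGG
GGGGGG
GGGGGG
GGGYGG
GGGGGG
GGGGGG
GGGGGG
After op 3 paint(3,4,G):
GGGGGG
GBKGGG
GGGGGG
GGGGGG
GGGYGG
GGGGGG
GGGGGG
GGGGGG
After op 4 paint(2,3,W):
GGGGGG
GBKGGG
GGGWGG
GGGGGG
GGGYGG
GGGGGG
GGGGGG
GGGGGG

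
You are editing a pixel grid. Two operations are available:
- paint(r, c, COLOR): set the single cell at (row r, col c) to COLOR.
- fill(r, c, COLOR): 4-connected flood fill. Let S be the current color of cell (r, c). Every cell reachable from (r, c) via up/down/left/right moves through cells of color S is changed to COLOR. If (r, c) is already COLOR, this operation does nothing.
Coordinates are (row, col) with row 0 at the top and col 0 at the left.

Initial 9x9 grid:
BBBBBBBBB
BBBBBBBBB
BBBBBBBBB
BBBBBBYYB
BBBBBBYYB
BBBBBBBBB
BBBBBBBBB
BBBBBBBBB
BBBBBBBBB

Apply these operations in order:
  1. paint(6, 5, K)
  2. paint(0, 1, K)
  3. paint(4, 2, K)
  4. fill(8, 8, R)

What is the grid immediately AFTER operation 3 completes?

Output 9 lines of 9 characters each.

Answer: BKBBBBBBB
BBBBBBBBB
BBBBBBBBB
BBBBBBYYB
BBKBBBYYB
BBBBBBBBB
BBBBBKBBB
BBBBBBBBB
BBBBBBBBB

Derivation:
After op 1 paint(6,5,K):
BBBBBBBBB
BBBBBBBBB
BBBBBBBBB
BBBBBBYYB
BBBBBBYYB
BBBBBBBBB
BBBBBKBBB
BBBBBBBBB
BBBBBBBBB
After op 2 paint(0,1,K):
BKBBBBBBB
BBBBBBBBB
BBBBBBBBB
BBBBBBYYB
BBBBBBYYB
BBBBBBBBB
BBBBBKBBB
BBBBBBBBB
BBBBBBBBB
After op 3 paint(4,2,K):
BKBBBBBBB
BBBBBBBBB
BBBBBBBBB
BBBBBBYYB
BBKBBBYYB
BBBBBBBBB
BBBBBKBBB
BBBBBBBBB
BBBBBBBBB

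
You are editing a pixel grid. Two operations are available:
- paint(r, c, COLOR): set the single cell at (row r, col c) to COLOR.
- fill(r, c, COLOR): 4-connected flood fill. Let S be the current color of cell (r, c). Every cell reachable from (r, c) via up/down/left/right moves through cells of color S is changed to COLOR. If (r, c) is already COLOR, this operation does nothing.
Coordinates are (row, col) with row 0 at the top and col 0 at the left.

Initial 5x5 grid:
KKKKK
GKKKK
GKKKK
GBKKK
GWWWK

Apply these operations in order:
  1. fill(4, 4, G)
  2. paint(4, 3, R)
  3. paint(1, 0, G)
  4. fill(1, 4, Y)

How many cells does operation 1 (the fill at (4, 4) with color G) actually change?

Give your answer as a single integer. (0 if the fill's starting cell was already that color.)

Answer: 17

Derivation:
After op 1 fill(4,4,G) [17 cells changed]:
GGGGG
GGGGG
GGGGG
GBGGG
GWWWG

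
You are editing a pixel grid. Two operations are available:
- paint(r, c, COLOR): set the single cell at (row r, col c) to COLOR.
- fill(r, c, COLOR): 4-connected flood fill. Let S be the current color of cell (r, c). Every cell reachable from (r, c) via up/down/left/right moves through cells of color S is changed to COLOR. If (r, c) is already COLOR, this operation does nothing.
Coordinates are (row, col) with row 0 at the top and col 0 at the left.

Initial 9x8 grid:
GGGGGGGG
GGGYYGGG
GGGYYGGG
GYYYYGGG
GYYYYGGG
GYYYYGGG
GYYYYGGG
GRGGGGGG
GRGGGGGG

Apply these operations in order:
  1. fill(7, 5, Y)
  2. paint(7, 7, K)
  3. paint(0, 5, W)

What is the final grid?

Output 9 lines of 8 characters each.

Answer: YYYYYWYY
YYYYYYYY
YYYYYYYY
YYYYYYYY
YYYYYYYY
YYYYYYYY
YYYYYYYY
YRYYYYYK
YRYYYYYY

Derivation:
After op 1 fill(7,5,Y) [50 cells changed]:
YYYYYYYY
YYYYYYYY
YYYYYYYY
YYYYYYYY
YYYYYYYY
YYYYYYYY
YYYYYYYY
YRYYYYYY
YRYYYYYY
After op 2 paint(7,7,K):
YYYYYYYY
YYYYYYYY
YYYYYYYY
YYYYYYYY
YYYYYYYY
YYYYYYYY
YYYYYYYY
YRYYYYYK
YRYYYYYY
After op 3 paint(0,5,W):
YYYYYWYY
YYYYYYYY
YYYYYYYY
YYYYYYYY
YYYYYYYY
YYYYYYYY
YYYYYYYY
YRYYYYYK
YRYYYYYY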